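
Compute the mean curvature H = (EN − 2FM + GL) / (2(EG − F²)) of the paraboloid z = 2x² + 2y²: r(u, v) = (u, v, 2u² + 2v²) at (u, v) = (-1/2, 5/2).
H = 212*sqrt(105)/11025

With E = 16*u^2 + 1, F = 16*u*v, G = 16*v^2 + 1, L = 4/sqrt(16*u^2 + 16*v^2 + 1), M = 0, N = 4/sqrt(16*u^2 + 16*v^2 + 1), assemble
  H = (EN − 2FM + GL) / (2(EG − F²)) = 4*(8*u^2 + 8*v^2 + 1)/(16*u^2 + 16*v^2 + 1)^(3/2).
At (u, v) = (-1/2, 5/2): H = 212*sqrt(105)/11025.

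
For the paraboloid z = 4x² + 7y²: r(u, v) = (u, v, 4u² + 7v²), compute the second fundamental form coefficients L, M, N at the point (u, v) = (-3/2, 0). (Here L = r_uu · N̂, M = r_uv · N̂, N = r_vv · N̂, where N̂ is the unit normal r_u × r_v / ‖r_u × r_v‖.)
L = 8*sqrt(145)/145;  M = 0;  N = 14*sqrt(145)/145

Compute the unit normal N̂(u, v) = (-8*u/sqrt(64*u^2 + 196*v^2 + 1), -14*v/sqrt(64*u^2 + 196*v^2 + 1), 1/sqrt(64*u^2 + 196*v^2 + 1)), and the second partials r_uu, r_uv, r_vv. Take dot products:
  L(u, v) = r_uu · N̂ = 8/sqrt(64*u^2 + 196*v^2 + 1),
  M(u, v) = r_uv · N̂ = 0,
  N(u, v) = r_vv · N̂ = 14/sqrt(64*u^2 + 196*v^2 + 1).
Evaluating at (u, v) = (-3/2, 0):
  L = 8*sqrt(145)/145, M = 0, N = 14*sqrt(145)/145.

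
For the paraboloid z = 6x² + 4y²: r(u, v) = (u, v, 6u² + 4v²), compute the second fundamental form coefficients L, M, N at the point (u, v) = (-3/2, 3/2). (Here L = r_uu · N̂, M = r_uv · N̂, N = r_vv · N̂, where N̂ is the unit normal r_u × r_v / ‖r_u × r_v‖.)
L = 12*sqrt(469)/469;  M = 0;  N = 8*sqrt(469)/469

Compute the unit normal N̂(u, v) = (-12*u/sqrt(144*u^2 + 64*v^2 + 1), -8*v/sqrt(144*u^2 + 64*v^2 + 1), 1/sqrt(144*u^2 + 64*v^2 + 1)), and the second partials r_uu, r_uv, r_vv. Take dot products:
  L(u, v) = r_uu · N̂ = 12/sqrt(144*u^2 + 64*v^2 + 1),
  M(u, v) = r_uv · N̂ = 0,
  N(u, v) = r_vv · N̂ = 8/sqrt(144*u^2 + 64*v^2 + 1).
Evaluating at (u, v) = (-3/2, 3/2):
  L = 12*sqrt(469)/469, M = 0, N = 8*sqrt(469)/469.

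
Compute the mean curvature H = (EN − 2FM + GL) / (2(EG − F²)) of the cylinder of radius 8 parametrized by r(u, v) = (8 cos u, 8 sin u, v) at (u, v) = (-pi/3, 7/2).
H = -1/16

With E = 64, F = 0, G = 1, L = -8, M = 0, N = 0, assemble
  H = (EN − 2FM + GL) / (2(EG − F²)) = -1/16.
At (u, v) = (-pi/3, 7/2): H = -1/16.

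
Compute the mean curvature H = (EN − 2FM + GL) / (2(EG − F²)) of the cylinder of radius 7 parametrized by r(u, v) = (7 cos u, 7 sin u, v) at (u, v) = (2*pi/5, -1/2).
H = -1/14

With E = 49, F = 0, G = 1, L = -7, M = 0, N = 0, assemble
  H = (EN − 2FM + GL) / (2(EG − F²)) = -1/14.
At (u, v) = (2*pi/5, -1/2): H = -1/14.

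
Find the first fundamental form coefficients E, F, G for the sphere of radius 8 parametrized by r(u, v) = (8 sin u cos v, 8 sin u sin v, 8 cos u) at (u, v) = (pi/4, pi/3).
E = 64;  F = 0;  G = 32

Partials: r_u = (8*cos(u)*cos(v), 8*sin(v)*cos(u), -8*sin(u)), r_v = (-8*sin(u)*sin(v), 8*sin(u)*cos(v), 0). As functions of (u, v):
  E = r_u · r_u = 64,
  F = r_u · r_v = 0,
  G = r_v · r_v = 64*sin(u)^2.
Evaluating at (u, v) = (pi/4, pi/3): E = 64, F = 0, G = 32.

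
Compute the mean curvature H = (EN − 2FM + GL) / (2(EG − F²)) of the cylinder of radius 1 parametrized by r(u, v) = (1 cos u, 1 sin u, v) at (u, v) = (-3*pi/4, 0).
H = -1/2

With E = 1, F = 0, G = 1, L = -1, M = 0, N = 0, assemble
  H = (EN − 2FM + GL) / (2(EG − F²)) = -1/2.
At (u, v) = (-3*pi/4, 0): H = -1/2.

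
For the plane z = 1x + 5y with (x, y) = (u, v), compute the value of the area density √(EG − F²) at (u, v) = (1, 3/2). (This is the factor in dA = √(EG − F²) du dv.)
√(EG − F²)|_{(1, 3/2)} = 3*sqrt(3)

E = 2, F = 5, G = 26, so EG − F² = 27. Taking the positive square root: √(EG − F²) = 3*sqrt(3). At (u, v) = (1, 3/2): 3*sqrt(3).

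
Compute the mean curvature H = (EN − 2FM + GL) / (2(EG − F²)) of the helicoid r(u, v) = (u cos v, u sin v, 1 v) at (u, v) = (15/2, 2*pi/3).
H = 0

With E = 1, F = 0, G = u^2 + 1, L = 0, M = -1/sqrt(u^2 + 1), N = 0, assemble
  H = (EN − 2FM + GL) / (2(EG − F²)) = 0.
At (u, v) = (15/2, 2*pi/3): H = 0.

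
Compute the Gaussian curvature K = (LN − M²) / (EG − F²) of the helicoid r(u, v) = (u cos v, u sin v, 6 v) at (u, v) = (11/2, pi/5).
K = -576/70225

Coefficients of the first fundamental form: E = 1, F = 0, G = u^2 + 36.
Coefficients of the second fundamental form: L = 0, M = -6/sqrt(u^2 + 36), N = 0.
Assemble K = (LN − M²)/(EG − F²) = -36/(u^2 + 36)^2. At (u, v) = (11/2, pi/5): K = -576/70225.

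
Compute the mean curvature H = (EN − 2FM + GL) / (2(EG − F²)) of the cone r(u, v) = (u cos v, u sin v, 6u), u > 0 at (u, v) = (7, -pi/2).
H = 3*sqrt(37)/259

With E = 37, F = 0, G = u^2, L = 0, M = 0, N = 6*sqrt(37)*u^2/(37*Abs(u)), assemble
  H = (EN − 2FM + GL) / (2(EG − F²)) = 3*sqrt(37)/(37*Abs(u)).
At (u, v) = (7, -pi/2): H = 3*sqrt(37)/259.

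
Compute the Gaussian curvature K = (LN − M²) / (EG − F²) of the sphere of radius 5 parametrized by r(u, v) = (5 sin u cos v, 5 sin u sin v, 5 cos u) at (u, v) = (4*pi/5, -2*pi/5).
K = 1/25

Coefficients of the first fundamental form: E = 25, F = 0, G = 25*sin(u)^2.
Coefficients of the second fundamental form: L = -5*sin(u)/Abs(sin(u)), M = 0, N = -5*sin(u)^3/Abs(sin(u)).
Assemble K = (LN − M²)/(EG − F²) = 1/25. At (u, v) = (4*pi/5, -2*pi/5): K = 1/25.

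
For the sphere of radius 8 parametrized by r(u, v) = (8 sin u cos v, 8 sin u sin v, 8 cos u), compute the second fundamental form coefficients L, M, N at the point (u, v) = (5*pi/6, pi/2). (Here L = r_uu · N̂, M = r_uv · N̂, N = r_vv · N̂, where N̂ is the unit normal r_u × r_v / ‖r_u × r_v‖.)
L = -8;  M = 0;  N = -2

Compute the unit normal N̂(u, v) = (sin(u)^2*cos(v)/Abs(sin(u)), sin(u)^2*sin(v)/Abs(sin(u)), sin(2*u)/(2*Abs(sin(u)))), and the second partials r_uu, r_uv, r_vv. Take dot products:
  L(u, v) = r_uu · N̂ = -8*sin(u)/Abs(sin(u)),
  M(u, v) = r_uv · N̂ = 0,
  N(u, v) = r_vv · N̂ = -8*sin(u)^3/Abs(sin(u)).
Evaluating at (u, v) = (5*pi/6, pi/2):
  L = -8, M = 0, N = -2.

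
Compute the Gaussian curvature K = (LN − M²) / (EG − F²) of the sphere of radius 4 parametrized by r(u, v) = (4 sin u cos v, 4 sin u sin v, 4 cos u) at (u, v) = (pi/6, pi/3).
K = 1/16

Coefficients of the first fundamental form: E = 16, F = 0, G = 16*sin(u)^2.
Coefficients of the second fundamental form: L = -4*sin(u)/Abs(sin(u)), M = 0, N = -4*sin(u)^3/Abs(sin(u)).
Assemble K = (LN − M²)/(EG − F²) = 1/16. At (u, v) = (pi/6, pi/3): K = 1/16.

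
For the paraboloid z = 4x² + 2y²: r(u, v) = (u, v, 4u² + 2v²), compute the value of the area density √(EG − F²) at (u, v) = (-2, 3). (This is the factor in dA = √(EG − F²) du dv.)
√(EG − F²)|_{(-2, 3)} = sqrt(401)

E = 64*u^2 + 1, F = 32*u*v, G = 16*v^2 + 1, so EG − F² = 64*u^2 + 16*v^2 + 1. Taking the positive square root: √(EG − F²) = sqrt(64*u^2 + 16*v^2 + 1). At (u, v) = (-2, 3): sqrt(401).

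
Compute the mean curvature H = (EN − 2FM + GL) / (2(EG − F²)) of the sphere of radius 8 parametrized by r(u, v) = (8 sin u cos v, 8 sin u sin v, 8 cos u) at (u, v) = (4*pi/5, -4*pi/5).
H = -1/8

With E = 64, F = 0, G = 64*sin(u)^2, L = -8*sin(u)/Abs(sin(u)), M = 0, N = -8*sin(u)^3/Abs(sin(u)), assemble
  H = (EN − 2FM + GL) / (2(EG − F²)) = -sin(u)/(8*Abs(sin(u))).
At (u, v) = (4*pi/5, -4*pi/5): H = -1/8.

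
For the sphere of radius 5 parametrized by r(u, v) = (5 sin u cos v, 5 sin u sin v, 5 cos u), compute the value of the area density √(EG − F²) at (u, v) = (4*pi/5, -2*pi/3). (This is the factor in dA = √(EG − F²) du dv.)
√(EG − F²)|_{(4*pi/5, -2*pi/3)} = 25*sqrt(10 - 2*sqrt(5))/4

E = 25, F = 0, G = 25*sin(u)^2, so EG − F² = 625*sin(u)^2. Taking the positive square root: √(EG − F²) = 25*Abs(sin(u)). At (u, v) = (4*pi/5, -2*pi/3): 25*sqrt(10 - 2*sqrt(5))/4.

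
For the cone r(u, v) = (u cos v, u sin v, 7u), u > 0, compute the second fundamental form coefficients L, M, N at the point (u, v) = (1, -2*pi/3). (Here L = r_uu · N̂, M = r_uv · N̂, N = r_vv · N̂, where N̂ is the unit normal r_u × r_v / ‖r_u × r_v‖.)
L = 0;  M = 0;  N = 7*sqrt(2)/10

Compute the unit normal N̂(u, v) = (-7*sqrt(2)*u*cos(v)/(10*Abs(u)), -7*sqrt(2)*u*sin(v)/(10*Abs(u)), sqrt(2)*u/(10*Abs(u))), and the second partials r_uu, r_uv, r_vv. Take dot products:
  L(u, v) = r_uu · N̂ = 0,
  M(u, v) = r_uv · N̂ = 0,
  N(u, v) = r_vv · N̂ = 7*sqrt(2)*u^2/(10*Abs(u)).
Evaluating at (u, v) = (1, -2*pi/3):
  L = 0, M = 0, N = 7*sqrt(2)/10.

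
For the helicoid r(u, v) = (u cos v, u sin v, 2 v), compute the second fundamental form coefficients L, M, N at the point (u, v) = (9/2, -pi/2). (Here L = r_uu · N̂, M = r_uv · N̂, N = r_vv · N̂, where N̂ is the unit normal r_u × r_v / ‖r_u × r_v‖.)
L = 0;  M = -4*sqrt(97)/97;  N = 0

Compute the unit normal N̂(u, v) = (2*sin(v)/sqrt(u^2 + 4), -2*cos(v)/sqrt(u^2 + 4), u/sqrt(u^2 + 4)), and the second partials r_uu, r_uv, r_vv. Take dot products:
  L(u, v) = r_uu · N̂ = 0,
  M(u, v) = r_uv · N̂ = -2/sqrt(u^2 + 4),
  N(u, v) = r_vv · N̂ = 0.
Evaluating at (u, v) = (9/2, -pi/2):
  L = 0, M = -4*sqrt(97)/97, N = 0.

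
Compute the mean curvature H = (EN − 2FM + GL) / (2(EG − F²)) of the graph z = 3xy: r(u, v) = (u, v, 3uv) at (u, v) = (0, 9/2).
H = 0

With E = 9*v^2 + 1, F = 9*u*v, G = 9*u^2 + 1, L = 0, M = 3/sqrt(9*u^2 + 9*v^2 + 1), N = 0, assemble
  H = (EN − 2FM + GL) / (2(EG − F²)) = -27*u*v/(9*u^2 + 9*v^2 + 1)^(3/2).
At (u, v) = (0, 9/2): H = 0.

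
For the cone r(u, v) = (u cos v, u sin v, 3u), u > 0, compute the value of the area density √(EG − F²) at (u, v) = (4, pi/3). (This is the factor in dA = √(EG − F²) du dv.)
√(EG − F²)|_{(4, pi/3)} = 4*sqrt(10)

E = 10, F = 0, G = u^2, so EG − F² = 10*u^2. Taking the positive square root: √(EG − F²) = sqrt(10)*Abs(u). At (u, v) = (4, pi/3): 4*sqrt(10).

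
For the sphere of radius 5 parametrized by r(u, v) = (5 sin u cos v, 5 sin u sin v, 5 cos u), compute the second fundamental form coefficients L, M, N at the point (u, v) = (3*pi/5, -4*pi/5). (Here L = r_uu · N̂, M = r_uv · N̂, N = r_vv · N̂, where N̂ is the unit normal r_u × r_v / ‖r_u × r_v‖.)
L = -5;  M = 0;  N = -25/8 - 5*sqrt(5)/8

Compute the unit normal N̂(u, v) = (sin(u)^2*cos(v)/Abs(sin(u)), sin(u)^2*sin(v)/Abs(sin(u)), sin(2*u)/(2*Abs(sin(u)))), and the second partials r_uu, r_uv, r_vv. Take dot products:
  L(u, v) = r_uu · N̂ = -5*sin(u)/Abs(sin(u)),
  M(u, v) = r_uv · N̂ = 0,
  N(u, v) = r_vv · N̂ = -5*sin(u)^3/Abs(sin(u)).
Evaluating at (u, v) = (3*pi/5, -4*pi/5):
  L = -5, M = 0, N = -25/8 - 5*sqrt(5)/8.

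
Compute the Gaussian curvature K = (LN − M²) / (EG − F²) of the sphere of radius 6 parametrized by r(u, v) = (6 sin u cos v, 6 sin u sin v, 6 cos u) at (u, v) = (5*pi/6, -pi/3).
K = 1/36

Coefficients of the first fundamental form: E = 36, F = 0, G = 36*sin(u)^2.
Coefficients of the second fundamental form: L = -6*sin(u)/Abs(sin(u)), M = 0, N = -6*sin(u)^3/Abs(sin(u)).
Assemble K = (LN − M²)/(EG − F²) = 1/36. At (u, v) = (5*pi/6, -pi/3): K = 1/36.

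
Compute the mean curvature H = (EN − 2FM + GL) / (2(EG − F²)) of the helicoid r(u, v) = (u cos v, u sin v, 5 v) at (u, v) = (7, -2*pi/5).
H = 0

With E = 1, F = 0, G = u^2 + 25, L = 0, M = -5/sqrt(u^2 + 25), N = 0, assemble
  H = (EN − 2FM + GL) / (2(EG − F²)) = 0.
At (u, v) = (7, -2*pi/5): H = 0.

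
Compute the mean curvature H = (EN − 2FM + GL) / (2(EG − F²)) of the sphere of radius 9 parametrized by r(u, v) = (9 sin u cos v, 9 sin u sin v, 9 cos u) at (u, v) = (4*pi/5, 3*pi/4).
H = -1/9

With E = 81, F = 0, G = 81*sin(u)^2, L = -9*sin(u)/Abs(sin(u)), M = 0, N = -9*sin(u)^3/Abs(sin(u)), assemble
  H = (EN − 2FM + GL) / (2(EG − F²)) = -sin(u)/(9*Abs(sin(u))).
At (u, v) = (4*pi/5, 3*pi/4): H = -1/9.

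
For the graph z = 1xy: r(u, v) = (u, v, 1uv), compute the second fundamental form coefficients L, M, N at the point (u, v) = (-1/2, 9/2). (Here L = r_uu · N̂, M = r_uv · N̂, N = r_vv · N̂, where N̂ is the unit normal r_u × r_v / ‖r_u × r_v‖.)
L = 0;  M = sqrt(86)/43;  N = 0

Compute the unit normal N̂(u, v) = (-v/sqrt(u^2 + v^2 + 1), -u/sqrt(u^2 + v^2 + 1), 1/sqrt(u^2 + v^2 + 1)), and the second partials r_uu, r_uv, r_vv. Take dot products:
  L(u, v) = r_uu · N̂ = 0,
  M(u, v) = r_uv · N̂ = 1/sqrt(u^2 + v^2 + 1),
  N(u, v) = r_vv · N̂ = 0.
Evaluating at (u, v) = (-1/2, 9/2):
  L = 0, M = sqrt(86)/43, N = 0.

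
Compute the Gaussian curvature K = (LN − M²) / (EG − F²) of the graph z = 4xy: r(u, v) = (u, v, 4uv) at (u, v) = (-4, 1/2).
K = -16/68121

Coefficients of the first fundamental form: E = 16*v^2 + 1, F = 16*u*v, G = 16*u^2 + 1.
Coefficients of the second fundamental form: L = 0, M = 4/sqrt(16*u^2 + 16*v^2 + 1), N = 0.
Assemble K = (LN − M²)/(EG − F²) = -16/(256*u^4 + 512*u^2*v^2 + 32*u^2 + 256*v^4 + 32*v^2 + 1). At (u, v) = (-4, 1/2): K = -16/68121.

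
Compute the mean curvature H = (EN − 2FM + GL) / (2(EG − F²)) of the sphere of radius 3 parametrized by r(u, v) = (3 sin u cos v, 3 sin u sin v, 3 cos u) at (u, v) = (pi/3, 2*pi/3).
H = -1/3

With E = 9, F = 0, G = 9*sin(u)^2, L = -3*sin(u)/Abs(sin(u)), M = 0, N = -3*sin(u)^3/Abs(sin(u)), assemble
  H = (EN − 2FM + GL) / (2(EG − F²)) = -sin(u)/(3*Abs(sin(u))).
At (u, v) = (pi/3, 2*pi/3): H = -1/3.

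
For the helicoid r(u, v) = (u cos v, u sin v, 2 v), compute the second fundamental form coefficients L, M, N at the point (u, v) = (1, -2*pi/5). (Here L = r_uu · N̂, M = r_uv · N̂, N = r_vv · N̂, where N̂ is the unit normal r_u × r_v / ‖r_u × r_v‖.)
L = 0;  M = -2*sqrt(5)/5;  N = 0

Compute the unit normal N̂(u, v) = (2*sin(v)/sqrt(u^2 + 4), -2*cos(v)/sqrt(u^2 + 4), u/sqrt(u^2 + 4)), and the second partials r_uu, r_uv, r_vv. Take dot products:
  L(u, v) = r_uu · N̂ = 0,
  M(u, v) = r_uv · N̂ = -2/sqrt(u^2 + 4),
  N(u, v) = r_vv · N̂ = 0.
Evaluating at (u, v) = (1, -2*pi/5):
  L = 0, M = -2*sqrt(5)/5, N = 0.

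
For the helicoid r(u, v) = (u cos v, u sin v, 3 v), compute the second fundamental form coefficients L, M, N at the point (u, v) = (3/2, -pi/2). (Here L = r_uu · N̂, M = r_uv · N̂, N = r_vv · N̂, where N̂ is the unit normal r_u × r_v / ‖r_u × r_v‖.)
L = 0;  M = -2*sqrt(5)/5;  N = 0

Compute the unit normal N̂(u, v) = (3*sin(v)/sqrt(u^2 + 9), -3*cos(v)/sqrt(u^2 + 9), u/sqrt(u^2 + 9)), and the second partials r_uu, r_uv, r_vv. Take dot products:
  L(u, v) = r_uu · N̂ = 0,
  M(u, v) = r_uv · N̂ = -3/sqrt(u^2 + 9),
  N(u, v) = r_vv · N̂ = 0.
Evaluating at (u, v) = (3/2, -pi/2):
  L = 0, M = -2*sqrt(5)/5, N = 0.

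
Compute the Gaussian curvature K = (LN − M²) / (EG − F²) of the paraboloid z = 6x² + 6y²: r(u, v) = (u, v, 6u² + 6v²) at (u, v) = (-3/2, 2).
K = 144/811801

Coefficients of the first fundamental form: E = 144*u^2 + 1, F = 144*u*v, G = 144*v^2 + 1.
Coefficients of the second fundamental form: L = 12/sqrt(144*u^2 + 144*v^2 + 1), M = 0, N = 12/sqrt(144*u^2 + 144*v^2 + 1).
Assemble K = (LN − M²)/(EG − F²) = 144/(20736*u^4 + 41472*u^2*v^2 + 288*u^2 + 20736*v^4 + 288*v^2 + 1). At (u, v) = (-3/2, 2): K = 144/811801.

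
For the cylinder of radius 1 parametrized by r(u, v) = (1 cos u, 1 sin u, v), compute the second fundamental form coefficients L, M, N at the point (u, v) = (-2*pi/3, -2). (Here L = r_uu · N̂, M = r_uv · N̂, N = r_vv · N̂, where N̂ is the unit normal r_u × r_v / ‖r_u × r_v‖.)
L = -1;  M = 0;  N = 0

Compute the unit normal N̂(u, v) = (cos(u), sin(u), 0), and the second partials r_uu, r_uv, r_vv. Take dot products:
  L(u, v) = r_uu · N̂ = -1,
  M(u, v) = r_uv · N̂ = 0,
  N(u, v) = r_vv · N̂ = 0.
Evaluating at (u, v) = (-2*pi/3, -2):
  L = -1, M = 0, N = 0.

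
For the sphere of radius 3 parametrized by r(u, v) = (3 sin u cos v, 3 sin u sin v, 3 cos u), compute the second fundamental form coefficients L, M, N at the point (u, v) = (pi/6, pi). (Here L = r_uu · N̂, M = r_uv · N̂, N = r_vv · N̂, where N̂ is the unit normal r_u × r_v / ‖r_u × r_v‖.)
L = -3;  M = 0;  N = -3/4

Compute the unit normal N̂(u, v) = (sin(u)^2*cos(v)/Abs(sin(u)), sin(u)^2*sin(v)/Abs(sin(u)), sin(2*u)/(2*Abs(sin(u)))), and the second partials r_uu, r_uv, r_vv. Take dot products:
  L(u, v) = r_uu · N̂ = -3*sin(u)/Abs(sin(u)),
  M(u, v) = r_uv · N̂ = 0,
  N(u, v) = r_vv · N̂ = -3*sin(u)^3/Abs(sin(u)).
Evaluating at (u, v) = (pi/6, pi):
  L = -3, M = 0, N = -3/4.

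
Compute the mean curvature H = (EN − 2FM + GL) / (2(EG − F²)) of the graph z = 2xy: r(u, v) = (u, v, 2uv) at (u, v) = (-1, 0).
H = 0

With E = 4*v^2 + 1, F = 4*u*v, G = 4*u^2 + 1, L = 0, M = 2/sqrt(4*u^2 + 4*v^2 + 1), N = 0, assemble
  H = (EN − 2FM + GL) / (2(EG − F²)) = -8*u*v/(4*u^2 + 4*v^2 + 1)^(3/2).
At (u, v) = (-1, 0): H = 0.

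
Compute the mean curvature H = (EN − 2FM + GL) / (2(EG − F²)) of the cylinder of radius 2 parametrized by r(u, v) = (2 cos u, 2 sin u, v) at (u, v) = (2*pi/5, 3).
H = -1/4

With E = 4, F = 0, G = 1, L = -2, M = 0, N = 0, assemble
  H = (EN − 2FM + GL) / (2(EG − F²)) = -1/4.
At (u, v) = (2*pi/5, 3): H = -1/4.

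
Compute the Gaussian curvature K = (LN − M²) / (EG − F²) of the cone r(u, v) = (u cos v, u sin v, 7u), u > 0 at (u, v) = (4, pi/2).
K = 0

Coefficients of the first fundamental form: E = 50, F = 0, G = u^2.
Coefficients of the second fundamental form: L = 0, M = 0, N = 7*sqrt(2)*u^2/(10*Abs(u)).
Assemble K = (LN − M²)/(EG − F²) = 0. At (u, v) = (4, pi/2): K = 0.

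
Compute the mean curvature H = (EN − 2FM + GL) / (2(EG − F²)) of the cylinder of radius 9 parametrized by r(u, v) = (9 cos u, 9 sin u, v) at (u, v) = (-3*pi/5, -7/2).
H = -1/18

With E = 81, F = 0, G = 1, L = -9, M = 0, N = 0, assemble
  H = (EN − 2FM + GL) / (2(EG − F²)) = -1/18.
At (u, v) = (-3*pi/5, -7/2): H = -1/18.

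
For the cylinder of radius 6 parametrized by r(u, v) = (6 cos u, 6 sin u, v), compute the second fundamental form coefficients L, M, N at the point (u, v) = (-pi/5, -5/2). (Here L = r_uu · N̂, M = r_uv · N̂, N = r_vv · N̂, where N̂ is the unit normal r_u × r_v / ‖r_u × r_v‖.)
L = -6;  M = 0;  N = 0

Compute the unit normal N̂(u, v) = (cos(u), sin(u), 0), and the second partials r_uu, r_uv, r_vv. Take dot products:
  L(u, v) = r_uu · N̂ = -6,
  M(u, v) = r_uv · N̂ = 0,
  N(u, v) = r_vv · N̂ = 0.
Evaluating at (u, v) = (-pi/5, -5/2):
  L = -6, M = 0, N = 0.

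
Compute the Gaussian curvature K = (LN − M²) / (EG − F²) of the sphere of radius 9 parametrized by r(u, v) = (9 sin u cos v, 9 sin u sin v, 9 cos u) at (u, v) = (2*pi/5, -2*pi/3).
K = 1/81

Coefficients of the first fundamental form: E = 81, F = 0, G = 81*sin(u)^2.
Coefficients of the second fundamental form: L = -9*sin(u)/Abs(sin(u)), M = 0, N = -9*sin(u)^3/Abs(sin(u)).
Assemble K = (LN − M²)/(EG − F²) = 1/81. At (u, v) = (2*pi/5, -2*pi/3): K = 1/81.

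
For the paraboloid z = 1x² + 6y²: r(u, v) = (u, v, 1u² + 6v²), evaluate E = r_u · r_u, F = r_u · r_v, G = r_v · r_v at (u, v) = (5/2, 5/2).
E = 26;  F = 150;  G = 901

Partials: r_u = (1, 0, 2*u), r_v = (0, 1, 12*v). As functions of (u, v):
  E = r_u · r_u = 4*u^2 + 1,
  F = r_u · r_v = 24*u*v,
  G = r_v · r_v = 144*v^2 + 1.
Evaluating at (u, v) = (5/2, 5/2): E = 26, F = 150, G = 901.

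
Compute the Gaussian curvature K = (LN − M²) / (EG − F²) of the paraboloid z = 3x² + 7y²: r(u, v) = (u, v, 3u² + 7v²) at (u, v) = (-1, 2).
K = 84/674041

Coefficients of the first fundamental form: E = 36*u^2 + 1, F = 84*u*v, G = 196*v^2 + 1.
Coefficients of the second fundamental form: L = 6/sqrt(36*u^2 + 196*v^2 + 1), M = 0, N = 14/sqrt(36*u^2 + 196*v^2 + 1).
Assemble K = (LN − M²)/(EG − F²) = 84/(1296*u^4 + 14112*u^2*v^2 + 72*u^2 + 38416*v^4 + 392*v^2 + 1). At (u, v) = (-1, 2): K = 84/674041.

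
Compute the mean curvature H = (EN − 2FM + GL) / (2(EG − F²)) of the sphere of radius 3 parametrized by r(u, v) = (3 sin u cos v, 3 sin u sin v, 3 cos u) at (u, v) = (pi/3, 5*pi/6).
H = -1/3

With E = 9, F = 0, G = 9*sin(u)^2, L = -3*sin(u)/Abs(sin(u)), M = 0, N = -3*sin(u)^3/Abs(sin(u)), assemble
  H = (EN − 2FM + GL) / (2(EG − F²)) = -sin(u)/(3*Abs(sin(u))).
At (u, v) = (pi/3, 5*pi/6): H = -1/3.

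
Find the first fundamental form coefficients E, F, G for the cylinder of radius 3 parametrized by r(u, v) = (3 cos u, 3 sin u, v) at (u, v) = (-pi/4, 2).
E = 9;  F = 0;  G = 1

Partials: r_u = (-3*sin(u), 3*cos(u), 0), r_v = (0, 0, 1). As functions of (u, v):
  E = r_u · r_u = 9,
  F = r_u · r_v = 0,
  G = r_v · r_v = 1.
Evaluating at (u, v) = (-pi/4, 2): E = 9, F = 0, G = 1.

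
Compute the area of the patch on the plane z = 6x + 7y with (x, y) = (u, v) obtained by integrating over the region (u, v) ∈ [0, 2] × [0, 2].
Area = 4*sqrt(86)

Area = ∫∫ √(EG − F²) du dv with √(EG − F²) = sqrt(86). Integrating over [0, 2] × [0, 2] gives 4*sqrt(86).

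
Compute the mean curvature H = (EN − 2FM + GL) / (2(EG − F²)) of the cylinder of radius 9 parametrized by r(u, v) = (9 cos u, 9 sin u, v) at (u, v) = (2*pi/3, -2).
H = -1/18

With E = 81, F = 0, G = 1, L = -9, M = 0, N = 0, assemble
  H = (EN − 2FM + GL) / (2(EG − F²)) = -1/18.
At (u, v) = (2*pi/3, -2): H = -1/18.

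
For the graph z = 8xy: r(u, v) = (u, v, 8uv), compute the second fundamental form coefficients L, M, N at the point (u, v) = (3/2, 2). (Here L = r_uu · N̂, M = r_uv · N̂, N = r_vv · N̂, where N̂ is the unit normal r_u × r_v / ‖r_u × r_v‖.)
L = 0;  M = 8*sqrt(401)/401;  N = 0

Compute the unit normal N̂(u, v) = (-8*v/sqrt(64*u^2 + 64*v^2 + 1), -8*u/sqrt(64*u^2 + 64*v^2 + 1), 1/sqrt(64*u^2 + 64*v^2 + 1)), and the second partials r_uu, r_uv, r_vv. Take dot products:
  L(u, v) = r_uu · N̂ = 0,
  M(u, v) = r_uv · N̂ = 8/sqrt(64*u^2 + 64*v^2 + 1),
  N(u, v) = r_vv · N̂ = 0.
Evaluating at (u, v) = (3/2, 2):
  L = 0, M = 8*sqrt(401)/401, N = 0.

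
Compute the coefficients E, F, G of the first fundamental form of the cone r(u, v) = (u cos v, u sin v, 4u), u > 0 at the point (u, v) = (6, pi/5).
E = 17;  F = 0;  G = 36

Partials: r_u = (cos(v), sin(v), 4), r_v = (-u*sin(v), u*cos(v), 0). As functions of (u, v):
  E = r_u · r_u = 17,
  F = r_u · r_v = 0,
  G = r_v · r_v = u^2.
Evaluating at (u, v) = (6, pi/5): E = 17, F = 0, G = 36.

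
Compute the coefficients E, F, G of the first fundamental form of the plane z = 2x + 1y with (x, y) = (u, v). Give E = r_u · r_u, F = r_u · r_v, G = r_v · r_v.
E = 5;  F = 2;  G = 2

Compute partials: r_u = (1, 0, 2), r_v = (0, 1, 1). Then
  E = r_u · r_u = 5,
  F = r_u · r_v = 2,
  G = r_v · r_v = 2.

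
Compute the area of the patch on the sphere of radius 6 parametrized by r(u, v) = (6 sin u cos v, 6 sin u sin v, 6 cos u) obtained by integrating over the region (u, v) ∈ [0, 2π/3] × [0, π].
Area = 54*pi

Area = ∫∫ √(EG − F²) du dv with √(EG − F²) = 36*Abs(sin(u)). Integrating over [0, 2π/3] × [0, π] gives 54*pi.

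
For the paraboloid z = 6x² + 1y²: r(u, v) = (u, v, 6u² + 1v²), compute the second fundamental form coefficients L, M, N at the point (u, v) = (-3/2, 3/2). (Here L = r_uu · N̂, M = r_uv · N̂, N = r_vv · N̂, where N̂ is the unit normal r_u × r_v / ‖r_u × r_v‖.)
L = 6*sqrt(334)/167;  M = 0;  N = sqrt(334)/167

Compute the unit normal N̂(u, v) = (-12*u/sqrt(144*u^2 + 4*v^2 + 1), -2*v/sqrt(144*u^2 + 4*v^2 + 1), 1/sqrt(144*u^2 + 4*v^2 + 1)), and the second partials r_uu, r_uv, r_vv. Take dot products:
  L(u, v) = r_uu · N̂ = 12/sqrt(144*u^2 + 4*v^2 + 1),
  M(u, v) = r_uv · N̂ = 0,
  N(u, v) = r_vv · N̂ = 2/sqrt(144*u^2 + 4*v^2 + 1).
Evaluating at (u, v) = (-3/2, 3/2):
  L = 6*sqrt(334)/167, M = 0, N = sqrt(334)/167.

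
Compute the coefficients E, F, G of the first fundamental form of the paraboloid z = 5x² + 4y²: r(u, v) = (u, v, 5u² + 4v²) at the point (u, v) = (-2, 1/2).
E = 401;  F = -80;  G = 17

Partials: r_u = (1, 0, 10*u), r_v = (0, 1, 8*v). As functions of (u, v):
  E = r_u · r_u = 100*u^2 + 1,
  F = r_u · r_v = 80*u*v,
  G = r_v · r_v = 64*v^2 + 1.
Evaluating at (u, v) = (-2, 1/2): E = 401, F = -80, G = 17.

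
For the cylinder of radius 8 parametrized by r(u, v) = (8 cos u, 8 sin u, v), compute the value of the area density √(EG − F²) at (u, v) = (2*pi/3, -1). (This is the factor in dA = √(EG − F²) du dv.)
√(EG − F²)|_{(2*pi/3, -1)} = 8

E = 64, F = 0, G = 1, so EG − F² = 64. Taking the positive square root: √(EG − F²) = 8. At (u, v) = (2*pi/3, -1): 8.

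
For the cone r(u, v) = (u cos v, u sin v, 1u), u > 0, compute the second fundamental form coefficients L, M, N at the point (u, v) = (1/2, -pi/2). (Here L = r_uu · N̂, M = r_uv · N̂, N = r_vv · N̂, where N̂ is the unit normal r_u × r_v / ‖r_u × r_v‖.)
L = 0;  M = 0;  N = sqrt(2)/4

Compute the unit normal N̂(u, v) = (-sqrt(2)*u*cos(v)/(2*Abs(u)), -sqrt(2)*u*sin(v)/(2*Abs(u)), sqrt(2)*u/(2*Abs(u))), and the second partials r_uu, r_uv, r_vv. Take dot products:
  L(u, v) = r_uu · N̂ = 0,
  M(u, v) = r_uv · N̂ = 0,
  N(u, v) = r_vv · N̂ = sqrt(2)*u^2/(2*Abs(u)).
Evaluating at (u, v) = (1/2, -pi/2):
  L = 0, M = 0, N = sqrt(2)/4.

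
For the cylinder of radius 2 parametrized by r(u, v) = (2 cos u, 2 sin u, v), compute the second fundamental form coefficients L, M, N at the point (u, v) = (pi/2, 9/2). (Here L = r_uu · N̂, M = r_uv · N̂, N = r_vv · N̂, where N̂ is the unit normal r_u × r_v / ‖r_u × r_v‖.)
L = -2;  M = 0;  N = 0

Compute the unit normal N̂(u, v) = (cos(u), sin(u), 0), and the second partials r_uu, r_uv, r_vv. Take dot products:
  L(u, v) = r_uu · N̂ = -2,
  M(u, v) = r_uv · N̂ = 0,
  N(u, v) = r_vv · N̂ = 0.
Evaluating at (u, v) = (pi/2, 9/2):
  L = -2, M = 0, N = 0.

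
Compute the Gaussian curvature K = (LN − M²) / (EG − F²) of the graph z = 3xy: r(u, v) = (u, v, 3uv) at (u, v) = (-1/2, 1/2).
K = -36/121

Coefficients of the first fundamental form: E = 9*v^2 + 1, F = 9*u*v, G = 9*u^2 + 1.
Coefficients of the second fundamental form: L = 0, M = 3/sqrt(9*u^2 + 9*v^2 + 1), N = 0.
Assemble K = (LN − M²)/(EG − F²) = -9/(81*u^4 + 162*u^2*v^2 + 18*u^2 + 81*v^4 + 18*v^2 + 1). At (u, v) = (-1/2, 1/2): K = -36/121.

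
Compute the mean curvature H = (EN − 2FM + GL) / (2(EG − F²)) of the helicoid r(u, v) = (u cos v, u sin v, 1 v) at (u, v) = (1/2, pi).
H = 0

With E = 1, F = 0, G = u^2 + 1, L = 0, M = -1/sqrt(u^2 + 1), N = 0, assemble
  H = (EN − 2FM + GL) / (2(EG − F²)) = 0.
At (u, v) = (1/2, pi): H = 0.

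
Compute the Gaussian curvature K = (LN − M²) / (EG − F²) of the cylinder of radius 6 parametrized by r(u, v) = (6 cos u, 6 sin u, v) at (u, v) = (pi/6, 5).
K = 0

Coefficients of the first fundamental form: E = 36, F = 0, G = 1.
Coefficients of the second fundamental form: L = -6, M = 0, N = 0.
Assemble K = (LN − M²)/(EG − F²) = 0. At (u, v) = (pi/6, 5): K = 0.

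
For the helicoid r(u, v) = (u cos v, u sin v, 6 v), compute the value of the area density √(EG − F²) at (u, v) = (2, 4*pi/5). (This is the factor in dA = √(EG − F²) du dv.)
√(EG − F²)|_{(2, 4*pi/5)} = 2*sqrt(10)

E = 1, F = 0, G = u^2 + 36, so EG − F² = u^2 + 36. Taking the positive square root: √(EG − F²) = sqrt(u^2 + 36). At (u, v) = (2, 4*pi/5): 2*sqrt(10).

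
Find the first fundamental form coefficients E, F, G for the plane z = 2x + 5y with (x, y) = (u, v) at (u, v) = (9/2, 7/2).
E = 5;  F = 10;  G = 26

Partials: r_u = (1, 0, 2), r_v = (0, 1, 5). As functions of (u, v):
  E = r_u · r_u = 5,
  F = r_u · r_v = 10,
  G = r_v · r_v = 26.
Evaluating at (u, v) = (9/2, 7/2): E = 5, F = 10, G = 26.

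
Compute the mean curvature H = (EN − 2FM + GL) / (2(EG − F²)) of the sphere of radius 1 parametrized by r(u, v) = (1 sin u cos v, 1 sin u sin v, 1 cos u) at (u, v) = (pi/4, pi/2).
H = -1

With E = 1, F = 0, G = sin(u)^2, L = -sin(u)/Abs(sin(u)), M = 0, N = -sin(u)^3/Abs(sin(u)), assemble
  H = (EN − 2FM + GL) / (2(EG − F²)) = -sin(u)/Abs(sin(u)).
At (u, v) = (pi/4, pi/2): H = -1.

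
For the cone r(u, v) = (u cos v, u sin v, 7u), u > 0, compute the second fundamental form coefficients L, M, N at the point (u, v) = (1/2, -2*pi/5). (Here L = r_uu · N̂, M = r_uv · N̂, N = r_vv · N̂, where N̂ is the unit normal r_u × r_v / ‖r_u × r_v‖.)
L = 0;  M = 0;  N = 7*sqrt(2)/20

Compute the unit normal N̂(u, v) = (-7*sqrt(2)*u*cos(v)/(10*Abs(u)), -7*sqrt(2)*u*sin(v)/(10*Abs(u)), sqrt(2)*u/(10*Abs(u))), and the second partials r_uu, r_uv, r_vv. Take dot products:
  L(u, v) = r_uu · N̂ = 0,
  M(u, v) = r_uv · N̂ = 0,
  N(u, v) = r_vv · N̂ = 7*sqrt(2)*u^2/(10*Abs(u)).
Evaluating at (u, v) = (1/2, -2*pi/5):
  L = 0, M = 0, N = 7*sqrt(2)/20.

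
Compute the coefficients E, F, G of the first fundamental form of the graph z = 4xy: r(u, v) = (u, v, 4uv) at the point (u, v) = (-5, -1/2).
E = 5;  F = 40;  G = 401

Partials: r_u = (1, 0, 4*v), r_v = (0, 1, 4*u). As functions of (u, v):
  E = r_u · r_u = 16*v^2 + 1,
  F = r_u · r_v = 16*u*v,
  G = r_v · r_v = 16*u^2 + 1.
Evaluating at (u, v) = (-5, -1/2): E = 5, F = 40, G = 401.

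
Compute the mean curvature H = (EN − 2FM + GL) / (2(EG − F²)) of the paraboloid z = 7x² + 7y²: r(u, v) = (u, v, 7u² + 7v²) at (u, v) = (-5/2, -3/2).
H = 11676*sqrt(1667)/2778889

With E = 196*u^2 + 1, F = 196*u*v, G = 196*v^2 + 1, L = 14/sqrt(196*u^2 + 196*v^2 + 1), M = 0, N = 14/sqrt(196*u^2 + 196*v^2 + 1), assemble
  H = (EN − 2FM + GL) / (2(EG − F²)) = 14*(98*u^2 + 98*v^2 + 1)/(196*u^2 + 196*v^2 + 1)^(3/2).
At (u, v) = (-5/2, -3/2): H = 11676*sqrt(1667)/2778889.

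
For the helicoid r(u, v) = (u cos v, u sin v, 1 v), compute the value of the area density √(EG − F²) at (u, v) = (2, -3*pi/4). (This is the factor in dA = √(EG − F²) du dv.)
√(EG − F²)|_{(2, -3*pi/4)} = sqrt(5)

E = 1, F = 0, G = u^2 + 1, so EG − F² = u^2 + 1. Taking the positive square root: √(EG − F²) = sqrt(u^2 + 1). At (u, v) = (2, -3*pi/4): sqrt(5).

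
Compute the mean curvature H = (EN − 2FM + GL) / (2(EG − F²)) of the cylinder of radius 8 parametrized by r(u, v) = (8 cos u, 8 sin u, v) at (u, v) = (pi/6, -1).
H = -1/16

With E = 64, F = 0, G = 1, L = -8, M = 0, N = 0, assemble
  H = (EN − 2FM + GL) / (2(EG − F²)) = -1/16.
At (u, v) = (pi/6, -1): H = -1/16.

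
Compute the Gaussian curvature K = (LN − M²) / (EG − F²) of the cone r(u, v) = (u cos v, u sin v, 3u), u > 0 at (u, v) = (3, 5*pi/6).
K = 0

Coefficients of the first fundamental form: E = 10, F = 0, G = u^2.
Coefficients of the second fundamental form: L = 0, M = 0, N = 3*sqrt(10)*u^2/(10*Abs(u)).
Assemble K = (LN − M²)/(EG − F²) = 0. At (u, v) = (3, 5*pi/6): K = 0.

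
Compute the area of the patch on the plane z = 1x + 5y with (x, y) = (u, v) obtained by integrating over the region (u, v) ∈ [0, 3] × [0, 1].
Area = 9*sqrt(3)

Area = ∫∫ √(EG − F²) du dv with √(EG − F²) = 3*sqrt(3). Integrating over [0, 3] × [0, 1] gives 9*sqrt(3).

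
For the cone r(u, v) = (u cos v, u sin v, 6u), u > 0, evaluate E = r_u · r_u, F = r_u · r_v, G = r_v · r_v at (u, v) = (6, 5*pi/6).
E = 37;  F = 0;  G = 36

Partials: r_u = (cos(v), sin(v), 6), r_v = (-u*sin(v), u*cos(v), 0). As functions of (u, v):
  E = r_u · r_u = 37,
  F = r_u · r_v = 0,
  G = r_v · r_v = u^2.
Evaluating at (u, v) = (6, 5*pi/6): E = 37, F = 0, G = 36.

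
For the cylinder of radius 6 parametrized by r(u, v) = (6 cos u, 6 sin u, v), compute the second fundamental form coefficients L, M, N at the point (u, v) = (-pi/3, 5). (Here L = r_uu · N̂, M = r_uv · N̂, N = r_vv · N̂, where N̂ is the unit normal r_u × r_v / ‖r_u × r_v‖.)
L = -6;  M = 0;  N = 0

Compute the unit normal N̂(u, v) = (cos(u), sin(u), 0), and the second partials r_uu, r_uv, r_vv. Take dot products:
  L(u, v) = r_uu · N̂ = -6,
  M(u, v) = r_uv · N̂ = 0,
  N(u, v) = r_vv · N̂ = 0.
Evaluating at (u, v) = (-pi/3, 5):
  L = -6, M = 0, N = 0.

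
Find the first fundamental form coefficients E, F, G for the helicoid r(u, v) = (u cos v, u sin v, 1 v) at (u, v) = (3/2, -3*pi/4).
E = 1;  F = 0;  G = 13/4

Partials: r_u = (cos(v), sin(v), 0), r_v = (-u*sin(v), u*cos(v), 1). As functions of (u, v):
  E = r_u · r_u = 1,
  F = r_u · r_v = 0,
  G = r_v · r_v = u^2 + 1.
Evaluating at (u, v) = (3/2, -3*pi/4): E = 1, F = 0, G = 13/4.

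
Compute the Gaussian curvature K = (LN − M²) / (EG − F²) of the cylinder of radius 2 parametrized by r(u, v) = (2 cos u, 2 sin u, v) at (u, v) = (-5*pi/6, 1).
K = 0

Coefficients of the first fundamental form: E = 4, F = 0, G = 1.
Coefficients of the second fundamental form: L = -2, M = 0, N = 0.
Assemble K = (LN − M²)/(EG − F²) = 0. At (u, v) = (-5*pi/6, 1): K = 0.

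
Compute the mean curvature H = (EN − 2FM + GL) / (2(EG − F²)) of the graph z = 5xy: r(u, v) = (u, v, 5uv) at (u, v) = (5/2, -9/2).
H = 5625*sqrt(2654)/3521858

With E = 25*v^2 + 1, F = 25*u*v, G = 25*u^2 + 1, L = 0, M = 5/sqrt(25*u^2 + 25*v^2 + 1), N = 0, assemble
  H = (EN − 2FM + GL) / (2(EG − F²)) = -125*u*v/(25*u^2 + 25*v^2 + 1)^(3/2).
At (u, v) = (5/2, -9/2): H = 5625*sqrt(2654)/3521858.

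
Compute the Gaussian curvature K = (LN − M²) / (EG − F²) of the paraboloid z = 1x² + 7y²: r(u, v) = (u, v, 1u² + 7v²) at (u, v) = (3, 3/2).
K = 7/57121

Coefficients of the first fundamental form: E = 4*u^2 + 1, F = 28*u*v, G = 196*v^2 + 1.
Coefficients of the second fundamental form: L = 2/sqrt(4*u^2 + 196*v^2 + 1), M = 0, N = 14/sqrt(4*u^2 + 196*v^2 + 1).
Assemble K = (LN − M²)/(EG − F²) = 28/(16*u^4 + 1568*u^2*v^2 + 8*u^2 + 38416*v^4 + 392*v^2 + 1). At (u, v) = (3, 3/2): K = 7/57121.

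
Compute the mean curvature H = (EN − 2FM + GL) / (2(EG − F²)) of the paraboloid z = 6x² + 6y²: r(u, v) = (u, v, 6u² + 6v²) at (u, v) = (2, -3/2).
H = 5412*sqrt(901)/811801

With E = 144*u^2 + 1, F = 144*u*v, G = 144*v^2 + 1, L = 12/sqrt(144*u^2 + 144*v^2 + 1), M = 0, N = 12/sqrt(144*u^2 + 144*v^2 + 1), assemble
  H = (EN − 2FM + GL) / (2(EG − F²)) = 12*(72*u^2 + 72*v^2 + 1)/(144*u^2 + 144*v^2 + 1)^(3/2).
At (u, v) = (2, -3/2): H = 5412*sqrt(901)/811801.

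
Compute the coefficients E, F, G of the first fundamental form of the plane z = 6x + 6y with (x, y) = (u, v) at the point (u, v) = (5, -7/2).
E = 37;  F = 36;  G = 37

Partials: r_u = (1, 0, 6), r_v = (0, 1, 6). As functions of (u, v):
  E = r_u · r_u = 37,
  F = r_u · r_v = 36,
  G = r_v · r_v = 37.
Evaluating at (u, v) = (5, -7/2): E = 37, F = 36, G = 37.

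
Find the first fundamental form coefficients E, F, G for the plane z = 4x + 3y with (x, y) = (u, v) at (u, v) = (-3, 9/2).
E = 17;  F = 12;  G = 10

Partials: r_u = (1, 0, 4), r_v = (0, 1, 3). As functions of (u, v):
  E = r_u · r_u = 17,
  F = r_u · r_v = 12,
  G = r_v · r_v = 10.
Evaluating at (u, v) = (-3, 9/2): E = 17, F = 12, G = 10.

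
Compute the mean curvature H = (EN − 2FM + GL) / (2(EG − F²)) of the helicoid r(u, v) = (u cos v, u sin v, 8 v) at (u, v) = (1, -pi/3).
H = 0

With E = 1, F = 0, G = u^2 + 64, L = 0, M = -8/sqrt(u^2 + 64), N = 0, assemble
  H = (EN − 2FM + GL) / (2(EG − F²)) = 0.
At (u, v) = (1, -pi/3): H = 0.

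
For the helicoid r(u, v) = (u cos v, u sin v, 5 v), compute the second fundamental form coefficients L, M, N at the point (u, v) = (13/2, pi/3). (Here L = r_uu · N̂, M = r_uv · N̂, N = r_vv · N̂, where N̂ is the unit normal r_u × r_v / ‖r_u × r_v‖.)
L = 0;  M = -10*sqrt(269)/269;  N = 0

Compute the unit normal N̂(u, v) = (5*sin(v)/sqrt(u^2 + 25), -5*cos(v)/sqrt(u^2 + 25), u/sqrt(u^2 + 25)), and the second partials r_uu, r_uv, r_vv. Take dot products:
  L(u, v) = r_uu · N̂ = 0,
  M(u, v) = r_uv · N̂ = -5/sqrt(u^2 + 25),
  N(u, v) = r_vv · N̂ = 0.
Evaluating at (u, v) = (13/2, pi/3):
  L = 0, M = -10*sqrt(269)/269, N = 0.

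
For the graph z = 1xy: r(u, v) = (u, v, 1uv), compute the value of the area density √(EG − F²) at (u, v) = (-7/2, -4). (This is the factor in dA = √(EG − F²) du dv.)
√(EG − F²)|_{(-7/2, -4)} = 3*sqrt(13)/2

E = v^2 + 1, F = u*v, G = u^2 + 1, so EG − F² = u^2 + v^2 + 1. Taking the positive square root: √(EG − F²) = sqrt(u^2 + v^2 + 1). At (u, v) = (-7/2, -4): 3*sqrt(13)/2.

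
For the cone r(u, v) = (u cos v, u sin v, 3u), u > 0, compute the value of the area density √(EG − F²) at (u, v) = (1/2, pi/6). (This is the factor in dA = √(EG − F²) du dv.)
√(EG − F²)|_{(1/2, pi/6)} = sqrt(10)/2

E = 10, F = 0, G = u^2, so EG − F² = 10*u^2. Taking the positive square root: √(EG − F²) = sqrt(10)*Abs(u). At (u, v) = (1/2, pi/6): sqrt(10)/2.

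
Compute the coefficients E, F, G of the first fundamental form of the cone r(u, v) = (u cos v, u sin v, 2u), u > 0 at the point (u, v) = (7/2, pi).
E = 5;  F = 0;  G = 49/4

Partials: r_u = (cos(v), sin(v), 2), r_v = (-u*sin(v), u*cos(v), 0). As functions of (u, v):
  E = r_u · r_u = 5,
  F = r_u · r_v = 0,
  G = r_v · r_v = u^2.
Evaluating at (u, v) = (7/2, pi): E = 5, F = 0, G = 49/4.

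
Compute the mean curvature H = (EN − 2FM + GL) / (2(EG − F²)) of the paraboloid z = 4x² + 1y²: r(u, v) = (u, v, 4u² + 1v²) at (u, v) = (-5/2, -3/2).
H = 441*sqrt(410)/168100

With E = 64*u^2 + 1, F = 16*u*v, G = 4*v^2 + 1, L = 8/sqrt(64*u^2 + 4*v^2 + 1), M = 0, N = 2/sqrt(64*u^2 + 4*v^2 + 1), assemble
  H = (EN − 2FM + GL) / (2(EG − F²)) = (64*u^2 + 16*v^2 + 5)/(64*u^2 + 4*v^2 + 1)^(3/2).
At (u, v) = (-5/2, -3/2): H = 441*sqrt(410)/168100.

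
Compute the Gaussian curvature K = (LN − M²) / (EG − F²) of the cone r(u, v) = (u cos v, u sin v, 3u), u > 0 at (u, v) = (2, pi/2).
K = 0

Coefficients of the first fundamental form: E = 10, F = 0, G = u^2.
Coefficients of the second fundamental form: L = 0, M = 0, N = 3*sqrt(10)*u^2/(10*Abs(u)).
Assemble K = (LN − M²)/(EG − F²) = 0. At (u, v) = (2, pi/2): K = 0.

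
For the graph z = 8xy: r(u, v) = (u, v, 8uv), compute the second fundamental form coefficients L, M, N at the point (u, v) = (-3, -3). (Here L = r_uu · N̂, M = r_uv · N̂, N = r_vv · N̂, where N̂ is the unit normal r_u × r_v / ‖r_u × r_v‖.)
L = 0;  M = 8*sqrt(1153)/1153;  N = 0

Compute the unit normal N̂(u, v) = (-8*v/sqrt(64*u^2 + 64*v^2 + 1), -8*u/sqrt(64*u^2 + 64*v^2 + 1), 1/sqrt(64*u^2 + 64*v^2 + 1)), and the second partials r_uu, r_uv, r_vv. Take dot products:
  L(u, v) = r_uu · N̂ = 0,
  M(u, v) = r_uv · N̂ = 8/sqrt(64*u^2 + 64*v^2 + 1),
  N(u, v) = r_vv · N̂ = 0.
Evaluating at (u, v) = (-3, -3):
  L = 0, M = 8*sqrt(1153)/1153, N = 0.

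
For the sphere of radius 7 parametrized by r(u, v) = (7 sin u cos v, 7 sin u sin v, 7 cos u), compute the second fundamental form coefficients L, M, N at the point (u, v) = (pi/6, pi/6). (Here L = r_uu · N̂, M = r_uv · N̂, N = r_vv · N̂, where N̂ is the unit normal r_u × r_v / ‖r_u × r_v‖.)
L = -7;  M = 0;  N = -7/4

Compute the unit normal N̂(u, v) = (sin(u)^2*cos(v)/Abs(sin(u)), sin(u)^2*sin(v)/Abs(sin(u)), sin(2*u)/(2*Abs(sin(u)))), and the second partials r_uu, r_uv, r_vv. Take dot products:
  L(u, v) = r_uu · N̂ = -7*sin(u)/Abs(sin(u)),
  M(u, v) = r_uv · N̂ = 0,
  N(u, v) = r_vv · N̂ = -7*sin(u)^3/Abs(sin(u)).
Evaluating at (u, v) = (pi/6, pi/6):
  L = -7, M = 0, N = -7/4.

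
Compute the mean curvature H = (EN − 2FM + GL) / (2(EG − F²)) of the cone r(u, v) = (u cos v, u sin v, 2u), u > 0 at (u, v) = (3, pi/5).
H = sqrt(5)/15

With E = 5, F = 0, G = u^2, L = 0, M = 0, N = 2*sqrt(5)*u^2/(5*Abs(u)), assemble
  H = (EN − 2FM + GL) / (2(EG − F²)) = sqrt(5)/(5*Abs(u)).
At (u, v) = (3, pi/5): H = sqrt(5)/15.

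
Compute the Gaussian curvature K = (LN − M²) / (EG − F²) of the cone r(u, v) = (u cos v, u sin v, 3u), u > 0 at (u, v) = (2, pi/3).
K = 0

Coefficients of the first fundamental form: E = 10, F = 0, G = u^2.
Coefficients of the second fundamental form: L = 0, M = 0, N = 3*sqrt(10)*u^2/(10*Abs(u)).
Assemble K = (LN − M²)/(EG − F²) = 0. At (u, v) = (2, pi/3): K = 0.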